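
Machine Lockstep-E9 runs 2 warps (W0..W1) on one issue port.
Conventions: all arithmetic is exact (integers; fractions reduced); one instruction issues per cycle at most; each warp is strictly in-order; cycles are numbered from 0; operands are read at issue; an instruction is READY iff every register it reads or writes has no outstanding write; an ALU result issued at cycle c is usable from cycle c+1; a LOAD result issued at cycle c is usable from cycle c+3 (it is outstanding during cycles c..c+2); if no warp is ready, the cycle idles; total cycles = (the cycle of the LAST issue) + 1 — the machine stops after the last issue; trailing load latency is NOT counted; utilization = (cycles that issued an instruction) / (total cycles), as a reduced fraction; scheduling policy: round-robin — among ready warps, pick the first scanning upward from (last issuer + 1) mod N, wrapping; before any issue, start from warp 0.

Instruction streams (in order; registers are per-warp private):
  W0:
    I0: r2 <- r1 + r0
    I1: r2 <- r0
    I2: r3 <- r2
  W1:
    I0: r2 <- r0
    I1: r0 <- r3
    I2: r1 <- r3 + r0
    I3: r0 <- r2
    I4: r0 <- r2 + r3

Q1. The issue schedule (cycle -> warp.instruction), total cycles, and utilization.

cycle 0: W0.I0
cycle 1: W1.I0
cycle 2: W0.I1
cycle 3: W1.I1
cycle 4: W0.I2
cycle 5: W1.I2
cycle 6: W1.I3
cycle 7: W1.I4

Answer: 8 cycles, utilization 1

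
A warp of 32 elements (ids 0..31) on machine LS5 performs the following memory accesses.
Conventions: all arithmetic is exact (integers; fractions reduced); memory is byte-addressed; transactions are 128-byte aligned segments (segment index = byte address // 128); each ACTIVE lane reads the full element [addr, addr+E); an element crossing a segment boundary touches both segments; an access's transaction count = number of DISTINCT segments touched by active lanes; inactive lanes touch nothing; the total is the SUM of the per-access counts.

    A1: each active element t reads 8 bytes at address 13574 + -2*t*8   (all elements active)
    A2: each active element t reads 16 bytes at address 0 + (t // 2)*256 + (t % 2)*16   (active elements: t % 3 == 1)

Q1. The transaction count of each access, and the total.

A1: 5 transactions
A2: 11 transactions

Answer: 5,11; total 16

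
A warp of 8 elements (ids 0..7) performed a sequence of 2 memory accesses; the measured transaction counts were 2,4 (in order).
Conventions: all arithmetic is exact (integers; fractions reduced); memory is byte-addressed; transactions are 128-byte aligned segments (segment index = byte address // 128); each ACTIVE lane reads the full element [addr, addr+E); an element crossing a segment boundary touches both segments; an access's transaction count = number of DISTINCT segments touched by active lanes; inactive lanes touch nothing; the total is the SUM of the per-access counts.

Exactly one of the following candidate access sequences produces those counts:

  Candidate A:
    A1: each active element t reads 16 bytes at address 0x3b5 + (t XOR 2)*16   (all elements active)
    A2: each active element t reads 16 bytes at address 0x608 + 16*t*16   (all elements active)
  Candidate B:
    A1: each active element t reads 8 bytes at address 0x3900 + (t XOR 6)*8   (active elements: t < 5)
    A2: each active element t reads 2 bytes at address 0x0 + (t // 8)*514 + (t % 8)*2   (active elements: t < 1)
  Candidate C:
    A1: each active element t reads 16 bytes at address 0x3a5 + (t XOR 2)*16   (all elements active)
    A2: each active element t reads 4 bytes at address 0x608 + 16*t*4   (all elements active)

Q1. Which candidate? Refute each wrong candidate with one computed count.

A: A2 gives 8 transactions, not 4
B: A1 gives 1 transaction, not 2
C: all counts match (2,4)

Answer: C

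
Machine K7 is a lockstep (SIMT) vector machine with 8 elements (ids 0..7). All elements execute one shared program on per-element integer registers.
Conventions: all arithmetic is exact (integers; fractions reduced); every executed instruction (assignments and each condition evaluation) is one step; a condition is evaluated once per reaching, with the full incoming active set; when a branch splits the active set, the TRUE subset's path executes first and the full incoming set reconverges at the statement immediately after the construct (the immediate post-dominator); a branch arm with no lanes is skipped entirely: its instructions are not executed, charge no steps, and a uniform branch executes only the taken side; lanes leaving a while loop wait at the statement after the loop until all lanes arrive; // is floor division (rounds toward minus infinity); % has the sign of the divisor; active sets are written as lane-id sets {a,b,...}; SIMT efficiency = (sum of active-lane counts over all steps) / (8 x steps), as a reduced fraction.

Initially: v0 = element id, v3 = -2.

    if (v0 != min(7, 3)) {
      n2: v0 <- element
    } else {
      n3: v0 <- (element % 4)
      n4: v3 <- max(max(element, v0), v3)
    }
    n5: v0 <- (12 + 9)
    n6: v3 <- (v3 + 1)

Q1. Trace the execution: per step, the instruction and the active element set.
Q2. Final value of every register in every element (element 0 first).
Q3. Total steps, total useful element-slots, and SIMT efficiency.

step 0: eval (v0 != min(7, 3))       {0,1,2,3,4,5,6,7}
step 1: v0 <- element                {0,1,2,4,5,6,7}
step 2: v0 <- (element % 4)          {3}
step 3: v3 <- max(max(element, v0), v3) {3}
step 4: v0 <- (12 + 9)               {0,1,2,3,4,5,6,7}
step 5: v3 <- (v3 + 1)               {0,1,2,3,4,5,6,7}

Answer: 6 steps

v0: 21,21,21,21,21,21,21,21
v3: -1,-1,-1,4,-1,-1,-1,-1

steps = 6; useful = 33; efficiency = 33/48 = 11/16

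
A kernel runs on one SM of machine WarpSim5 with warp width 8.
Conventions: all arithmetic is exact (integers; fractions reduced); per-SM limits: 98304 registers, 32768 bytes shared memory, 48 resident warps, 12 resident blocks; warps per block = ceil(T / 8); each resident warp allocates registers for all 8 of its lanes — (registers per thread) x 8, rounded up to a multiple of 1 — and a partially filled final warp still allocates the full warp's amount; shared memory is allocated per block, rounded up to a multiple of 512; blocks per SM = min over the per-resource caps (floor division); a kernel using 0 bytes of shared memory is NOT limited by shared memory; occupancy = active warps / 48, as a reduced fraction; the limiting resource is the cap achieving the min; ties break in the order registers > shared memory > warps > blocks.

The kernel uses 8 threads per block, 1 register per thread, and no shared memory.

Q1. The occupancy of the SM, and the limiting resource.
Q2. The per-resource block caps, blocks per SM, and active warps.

Answer: occupancy 1/4, limited by blocks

registers: 12288 blocks
shared memory: no limit (kernel uses none)
warps: 48 blocks
blocks: 12 blocks

Answer: 12 blocks, 12 active warps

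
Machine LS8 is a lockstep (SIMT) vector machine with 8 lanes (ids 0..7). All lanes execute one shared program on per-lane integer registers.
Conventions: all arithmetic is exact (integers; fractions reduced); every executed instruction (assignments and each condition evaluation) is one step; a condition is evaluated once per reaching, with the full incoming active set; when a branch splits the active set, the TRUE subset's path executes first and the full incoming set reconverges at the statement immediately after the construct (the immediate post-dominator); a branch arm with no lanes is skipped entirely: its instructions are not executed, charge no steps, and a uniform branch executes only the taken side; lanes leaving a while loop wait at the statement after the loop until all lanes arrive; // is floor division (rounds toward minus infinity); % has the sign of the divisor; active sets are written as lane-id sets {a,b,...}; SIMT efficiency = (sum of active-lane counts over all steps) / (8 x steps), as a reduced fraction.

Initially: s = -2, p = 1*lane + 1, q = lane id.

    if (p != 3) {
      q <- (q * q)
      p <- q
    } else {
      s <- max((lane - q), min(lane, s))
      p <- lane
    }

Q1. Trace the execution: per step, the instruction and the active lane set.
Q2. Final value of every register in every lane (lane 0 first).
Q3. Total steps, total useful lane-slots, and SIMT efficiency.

step 0: eval (p != 3)                {0,1,2,3,4,5,6,7}
step 1: q <- (q * q)                 {0,1,3,4,5,6,7}
step 2: p <- q                       {0,1,3,4,5,6,7}
step 3: s <- max((lane - q), min(lane, s)) {2}
step 4: p <- lane                    {2}

Answer: 5 steps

s: -2,-2,0,-2,-2,-2,-2,-2
p: 0,1,2,9,16,25,36,49
q: 0,1,2,9,16,25,36,49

steps = 5; useful = 24; efficiency = 24/40 = 3/5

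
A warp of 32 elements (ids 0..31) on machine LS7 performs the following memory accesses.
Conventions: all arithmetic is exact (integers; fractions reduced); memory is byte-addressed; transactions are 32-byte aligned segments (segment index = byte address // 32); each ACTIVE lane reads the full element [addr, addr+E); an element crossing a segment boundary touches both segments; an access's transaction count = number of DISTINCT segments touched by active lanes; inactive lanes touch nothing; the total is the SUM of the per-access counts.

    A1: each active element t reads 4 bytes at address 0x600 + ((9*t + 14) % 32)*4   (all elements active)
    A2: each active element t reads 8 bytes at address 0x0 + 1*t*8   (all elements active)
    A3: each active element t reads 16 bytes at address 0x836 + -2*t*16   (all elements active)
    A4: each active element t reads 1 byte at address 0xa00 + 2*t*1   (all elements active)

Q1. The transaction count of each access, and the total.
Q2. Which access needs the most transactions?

A1: 4 transactions
A2: 8 transactions
A3: 33 transactions
A4: 2 transactions

Answer: 4,8,33,2; total 47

Answer: A3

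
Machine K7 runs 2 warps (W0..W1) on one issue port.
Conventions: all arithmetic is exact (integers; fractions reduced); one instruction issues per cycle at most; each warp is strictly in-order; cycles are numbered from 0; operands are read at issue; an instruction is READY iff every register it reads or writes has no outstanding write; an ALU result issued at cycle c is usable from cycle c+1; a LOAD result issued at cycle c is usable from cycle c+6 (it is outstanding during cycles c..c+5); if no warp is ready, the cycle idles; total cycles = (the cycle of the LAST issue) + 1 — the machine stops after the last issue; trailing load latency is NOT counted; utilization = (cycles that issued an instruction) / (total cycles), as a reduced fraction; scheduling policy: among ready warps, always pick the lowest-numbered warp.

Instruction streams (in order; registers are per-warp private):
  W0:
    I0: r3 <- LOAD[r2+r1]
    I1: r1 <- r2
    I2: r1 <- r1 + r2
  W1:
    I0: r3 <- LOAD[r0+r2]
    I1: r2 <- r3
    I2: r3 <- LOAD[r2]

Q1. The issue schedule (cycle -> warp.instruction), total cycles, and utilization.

cycle 0: W0.I0
cycle 1: W0.I1
cycle 2: W0.I2
cycle 3: W1.I0
cycle 4: idle
cycle 5: idle
cycle 6: idle
cycle 7: idle
cycle 8: idle
cycle 9: W1.I1
cycle 10: W1.I2

Answer: 11 cycles, utilization 6/11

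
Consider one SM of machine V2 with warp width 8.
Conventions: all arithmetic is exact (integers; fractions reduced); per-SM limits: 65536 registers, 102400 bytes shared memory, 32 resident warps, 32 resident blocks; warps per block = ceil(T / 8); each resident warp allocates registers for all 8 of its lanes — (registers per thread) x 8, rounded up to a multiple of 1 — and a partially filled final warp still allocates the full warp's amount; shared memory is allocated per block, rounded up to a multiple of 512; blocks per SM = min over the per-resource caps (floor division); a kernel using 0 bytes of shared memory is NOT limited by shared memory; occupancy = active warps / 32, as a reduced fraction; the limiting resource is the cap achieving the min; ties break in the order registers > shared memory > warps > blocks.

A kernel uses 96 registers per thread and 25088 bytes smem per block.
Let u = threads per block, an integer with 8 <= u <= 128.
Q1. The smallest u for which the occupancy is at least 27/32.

Answer: u = 49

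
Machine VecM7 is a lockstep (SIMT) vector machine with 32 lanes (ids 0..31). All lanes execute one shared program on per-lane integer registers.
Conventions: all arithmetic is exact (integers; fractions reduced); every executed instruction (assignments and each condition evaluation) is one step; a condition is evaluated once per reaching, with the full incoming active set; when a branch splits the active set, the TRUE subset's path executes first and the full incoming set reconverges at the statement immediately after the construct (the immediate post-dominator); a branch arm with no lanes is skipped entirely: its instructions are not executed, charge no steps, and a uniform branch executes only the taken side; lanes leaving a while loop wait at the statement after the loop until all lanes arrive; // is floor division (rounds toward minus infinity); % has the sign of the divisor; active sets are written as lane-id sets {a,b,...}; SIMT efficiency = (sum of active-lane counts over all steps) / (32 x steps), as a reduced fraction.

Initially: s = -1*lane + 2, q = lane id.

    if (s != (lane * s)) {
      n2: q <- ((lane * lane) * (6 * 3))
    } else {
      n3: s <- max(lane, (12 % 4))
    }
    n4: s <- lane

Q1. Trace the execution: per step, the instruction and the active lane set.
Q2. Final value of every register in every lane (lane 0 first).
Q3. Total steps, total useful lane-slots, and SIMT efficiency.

step 0: eval (s != (lane * s))       {0,1,2,3,4,5,6,7,8,9,10,11,12,13,14,15,16,17,18,19,20,21,22,23,24,25,26,27,28,29,30,31}
step 1: q <- ((lane * lane) * (6 * 3)) {0,3,4,5,6,7,8,9,10,11,12,13,14,15,16,17,18,19,20,21,22,23,24,25,26,27,28,29,30,31}
step 2: s <- max(lane, (12 % 4))     {1,2}
step 3: s <- lane                    {0,1,2,3,4,5,6,7,8,9,10,11,12,13,14,15,16,17,18,19,20,21,22,23,24,25,26,27,28,29,30,31}

Answer: 4 steps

s: 0,1,2,3,4,5,6,7,8,9,10,11,12,13,14,15,16,17,18,19,20,21,22,23,24,25,26,27,28,29,30,31
q: 0,1,2,162,288,450,648,882,1152,1458,1800,2178,2592,3042,3528,4050,4608,5202,5832,6498,7200,7938,8712,9522,10368,11250,12168,13122,14112,15138,16200,17298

steps = 4; useful = 96; efficiency = 96/128 = 3/4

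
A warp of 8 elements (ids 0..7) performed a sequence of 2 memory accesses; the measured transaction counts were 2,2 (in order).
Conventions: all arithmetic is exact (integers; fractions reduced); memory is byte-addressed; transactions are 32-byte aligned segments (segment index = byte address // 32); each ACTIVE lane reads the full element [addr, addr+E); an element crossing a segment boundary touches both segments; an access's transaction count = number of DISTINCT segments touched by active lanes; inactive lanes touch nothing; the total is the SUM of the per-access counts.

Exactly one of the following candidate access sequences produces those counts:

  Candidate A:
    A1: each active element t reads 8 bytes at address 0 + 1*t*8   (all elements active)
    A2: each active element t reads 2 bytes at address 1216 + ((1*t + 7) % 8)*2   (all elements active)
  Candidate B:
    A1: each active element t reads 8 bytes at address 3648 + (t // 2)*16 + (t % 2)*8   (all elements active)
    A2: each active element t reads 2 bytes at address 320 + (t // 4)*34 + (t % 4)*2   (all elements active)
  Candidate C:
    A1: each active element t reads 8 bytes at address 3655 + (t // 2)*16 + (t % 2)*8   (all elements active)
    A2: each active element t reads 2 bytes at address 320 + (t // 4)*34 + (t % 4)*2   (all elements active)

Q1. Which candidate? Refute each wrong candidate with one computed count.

A: A2 gives 1 transaction, not 2
C: A1 gives 3 transactions, not 2
B: all counts match (2,2)

Answer: B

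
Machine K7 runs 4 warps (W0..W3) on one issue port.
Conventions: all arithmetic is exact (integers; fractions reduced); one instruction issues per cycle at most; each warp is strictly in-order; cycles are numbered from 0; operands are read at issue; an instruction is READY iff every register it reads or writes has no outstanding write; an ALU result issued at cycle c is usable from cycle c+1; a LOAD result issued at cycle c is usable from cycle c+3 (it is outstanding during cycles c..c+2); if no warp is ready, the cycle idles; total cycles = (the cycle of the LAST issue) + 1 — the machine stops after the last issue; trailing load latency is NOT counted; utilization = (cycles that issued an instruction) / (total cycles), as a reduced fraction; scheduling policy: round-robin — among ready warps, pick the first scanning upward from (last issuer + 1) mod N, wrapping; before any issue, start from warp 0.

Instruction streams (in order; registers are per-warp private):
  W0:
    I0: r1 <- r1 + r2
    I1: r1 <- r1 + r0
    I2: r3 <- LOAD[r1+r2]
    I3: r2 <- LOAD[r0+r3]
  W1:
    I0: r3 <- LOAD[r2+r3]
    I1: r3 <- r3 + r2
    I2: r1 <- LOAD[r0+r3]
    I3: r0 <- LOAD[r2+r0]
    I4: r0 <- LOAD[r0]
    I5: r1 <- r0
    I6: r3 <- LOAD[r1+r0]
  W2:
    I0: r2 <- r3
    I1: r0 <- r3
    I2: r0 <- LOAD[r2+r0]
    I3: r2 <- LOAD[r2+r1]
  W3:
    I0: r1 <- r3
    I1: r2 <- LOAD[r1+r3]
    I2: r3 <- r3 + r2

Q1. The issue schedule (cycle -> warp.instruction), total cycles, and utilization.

cycle 0: W0.I0
cycle 1: W1.I0
cycle 2: W2.I0
cycle 3: W3.I0
cycle 4: W0.I1
cycle 5: W1.I1
cycle 6: W2.I1
cycle 7: W3.I1
cycle 8: W0.I2
cycle 9: W1.I2
cycle 10: W2.I2
cycle 11: W3.I2
cycle 12: W0.I3
cycle 13: W1.I3
cycle 14: W2.I3
cycle 15: idle
cycle 16: W1.I4
cycle 17: idle
cycle 18: idle
cycle 19: W1.I5
cycle 20: W1.I6

Answer: 21 cycles, utilization 6/7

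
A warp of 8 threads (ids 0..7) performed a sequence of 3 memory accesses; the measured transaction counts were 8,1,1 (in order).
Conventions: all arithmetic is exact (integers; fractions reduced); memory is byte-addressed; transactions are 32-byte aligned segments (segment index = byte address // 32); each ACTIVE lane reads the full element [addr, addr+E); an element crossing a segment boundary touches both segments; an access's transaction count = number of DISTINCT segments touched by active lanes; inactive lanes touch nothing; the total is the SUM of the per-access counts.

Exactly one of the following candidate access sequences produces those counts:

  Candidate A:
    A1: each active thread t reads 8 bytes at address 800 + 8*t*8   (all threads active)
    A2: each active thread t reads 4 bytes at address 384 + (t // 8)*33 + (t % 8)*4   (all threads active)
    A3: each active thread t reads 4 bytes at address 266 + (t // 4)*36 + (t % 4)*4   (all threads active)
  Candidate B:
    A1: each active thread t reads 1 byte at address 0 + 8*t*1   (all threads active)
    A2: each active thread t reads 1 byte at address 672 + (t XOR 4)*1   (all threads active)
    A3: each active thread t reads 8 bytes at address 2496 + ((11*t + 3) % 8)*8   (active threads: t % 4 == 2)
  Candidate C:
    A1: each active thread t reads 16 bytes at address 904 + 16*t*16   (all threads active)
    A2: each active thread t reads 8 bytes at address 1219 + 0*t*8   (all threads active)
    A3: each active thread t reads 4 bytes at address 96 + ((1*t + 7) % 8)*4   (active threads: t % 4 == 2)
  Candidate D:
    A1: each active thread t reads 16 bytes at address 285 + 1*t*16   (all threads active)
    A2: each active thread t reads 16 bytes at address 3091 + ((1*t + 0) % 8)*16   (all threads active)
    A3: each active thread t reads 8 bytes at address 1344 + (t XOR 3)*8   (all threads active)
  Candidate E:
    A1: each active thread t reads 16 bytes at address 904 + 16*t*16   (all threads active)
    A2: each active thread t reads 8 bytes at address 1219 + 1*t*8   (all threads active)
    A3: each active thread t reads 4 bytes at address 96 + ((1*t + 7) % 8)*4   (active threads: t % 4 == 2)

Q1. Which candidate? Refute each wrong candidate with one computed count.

A: A3 gives 2 transactions, not 1
B: A1 gives 2 transactions, not 8
D: A1 gives 5 transactions, not 8
E: A2 gives 3 transactions, not 1
C: all counts match (8,1,1)

Answer: C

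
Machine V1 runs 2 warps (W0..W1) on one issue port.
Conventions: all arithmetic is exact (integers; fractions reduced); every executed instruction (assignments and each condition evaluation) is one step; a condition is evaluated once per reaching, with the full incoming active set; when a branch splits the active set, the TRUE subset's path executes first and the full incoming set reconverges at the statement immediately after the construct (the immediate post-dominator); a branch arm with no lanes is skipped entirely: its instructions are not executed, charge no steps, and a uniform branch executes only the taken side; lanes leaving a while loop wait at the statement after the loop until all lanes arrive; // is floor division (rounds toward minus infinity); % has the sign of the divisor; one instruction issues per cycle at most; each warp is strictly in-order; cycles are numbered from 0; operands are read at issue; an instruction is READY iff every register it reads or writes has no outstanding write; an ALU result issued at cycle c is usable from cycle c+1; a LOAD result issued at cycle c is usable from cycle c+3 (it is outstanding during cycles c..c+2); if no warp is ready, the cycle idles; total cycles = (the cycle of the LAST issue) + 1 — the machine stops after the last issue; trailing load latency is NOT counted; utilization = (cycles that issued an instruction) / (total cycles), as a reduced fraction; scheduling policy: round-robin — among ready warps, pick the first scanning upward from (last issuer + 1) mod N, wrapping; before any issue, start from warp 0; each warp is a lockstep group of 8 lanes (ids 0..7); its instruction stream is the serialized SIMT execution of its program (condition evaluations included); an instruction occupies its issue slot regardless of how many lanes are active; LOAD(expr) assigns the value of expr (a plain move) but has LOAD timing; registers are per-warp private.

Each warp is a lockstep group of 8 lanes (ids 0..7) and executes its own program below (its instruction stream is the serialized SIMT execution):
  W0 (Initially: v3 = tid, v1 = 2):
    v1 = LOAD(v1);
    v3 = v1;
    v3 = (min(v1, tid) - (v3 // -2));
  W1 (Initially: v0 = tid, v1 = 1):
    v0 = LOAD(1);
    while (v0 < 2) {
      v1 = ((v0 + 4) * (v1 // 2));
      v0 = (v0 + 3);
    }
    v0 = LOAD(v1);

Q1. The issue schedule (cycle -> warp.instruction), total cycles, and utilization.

cycle 0: W0.I0
cycle 1: W1.I0
cycle 2: idle
cycle 3: W0.I1
cycle 4: W1.I1
cycle 5: W0.I2
cycle 6: W1.I2
cycle 7: W1.I3
cycle 8: W1.I4
cycle 9: W1.I5

Answer: 10 cycles, utilization 9/10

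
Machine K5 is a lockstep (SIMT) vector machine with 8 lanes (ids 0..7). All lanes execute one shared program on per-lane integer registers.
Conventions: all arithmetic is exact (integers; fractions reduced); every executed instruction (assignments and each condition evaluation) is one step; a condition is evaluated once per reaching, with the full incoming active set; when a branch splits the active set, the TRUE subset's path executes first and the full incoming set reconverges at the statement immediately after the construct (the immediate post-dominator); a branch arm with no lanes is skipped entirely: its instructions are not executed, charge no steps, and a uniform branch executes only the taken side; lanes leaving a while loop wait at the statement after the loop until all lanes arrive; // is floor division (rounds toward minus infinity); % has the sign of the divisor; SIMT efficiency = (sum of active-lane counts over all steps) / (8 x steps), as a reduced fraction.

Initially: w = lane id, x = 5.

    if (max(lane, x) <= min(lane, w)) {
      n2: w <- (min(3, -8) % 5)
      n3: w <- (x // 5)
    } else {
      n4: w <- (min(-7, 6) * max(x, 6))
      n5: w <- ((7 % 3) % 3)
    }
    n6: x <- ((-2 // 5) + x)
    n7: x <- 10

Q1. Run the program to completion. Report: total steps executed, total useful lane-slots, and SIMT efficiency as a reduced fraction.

Answer: 7 steps, 40 useful, 5/7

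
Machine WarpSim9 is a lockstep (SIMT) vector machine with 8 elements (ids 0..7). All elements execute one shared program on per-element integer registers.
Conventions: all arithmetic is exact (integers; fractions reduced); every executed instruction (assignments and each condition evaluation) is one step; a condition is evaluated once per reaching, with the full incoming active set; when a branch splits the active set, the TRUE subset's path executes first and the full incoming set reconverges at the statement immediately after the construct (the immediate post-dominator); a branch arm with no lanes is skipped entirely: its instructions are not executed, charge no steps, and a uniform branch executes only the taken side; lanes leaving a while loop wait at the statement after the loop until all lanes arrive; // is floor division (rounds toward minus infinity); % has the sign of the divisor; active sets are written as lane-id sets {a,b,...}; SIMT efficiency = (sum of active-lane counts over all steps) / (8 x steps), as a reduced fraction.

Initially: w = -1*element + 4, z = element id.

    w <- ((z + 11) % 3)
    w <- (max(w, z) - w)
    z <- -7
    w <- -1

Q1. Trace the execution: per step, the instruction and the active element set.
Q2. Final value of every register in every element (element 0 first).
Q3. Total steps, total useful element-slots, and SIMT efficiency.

step 0: w <- ((z + 11) % 3)          {0,1,2,3,4,5,6,7}
step 1: w <- (max(w, z) - w)         {0,1,2,3,4,5,6,7}
step 2: z <- -7                      {0,1,2,3,4,5,6,7}
step 3: w <- -1                      {0,1,2,3,4,5,6,7}

Answer: 4 steps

w: -1,-1,-1,-1,-1,-1,-1,-1
z: -7,-7,-7,-7,-7,-7,-7,-7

steps = 4; useful = 32; efficiency = 32/32 = 1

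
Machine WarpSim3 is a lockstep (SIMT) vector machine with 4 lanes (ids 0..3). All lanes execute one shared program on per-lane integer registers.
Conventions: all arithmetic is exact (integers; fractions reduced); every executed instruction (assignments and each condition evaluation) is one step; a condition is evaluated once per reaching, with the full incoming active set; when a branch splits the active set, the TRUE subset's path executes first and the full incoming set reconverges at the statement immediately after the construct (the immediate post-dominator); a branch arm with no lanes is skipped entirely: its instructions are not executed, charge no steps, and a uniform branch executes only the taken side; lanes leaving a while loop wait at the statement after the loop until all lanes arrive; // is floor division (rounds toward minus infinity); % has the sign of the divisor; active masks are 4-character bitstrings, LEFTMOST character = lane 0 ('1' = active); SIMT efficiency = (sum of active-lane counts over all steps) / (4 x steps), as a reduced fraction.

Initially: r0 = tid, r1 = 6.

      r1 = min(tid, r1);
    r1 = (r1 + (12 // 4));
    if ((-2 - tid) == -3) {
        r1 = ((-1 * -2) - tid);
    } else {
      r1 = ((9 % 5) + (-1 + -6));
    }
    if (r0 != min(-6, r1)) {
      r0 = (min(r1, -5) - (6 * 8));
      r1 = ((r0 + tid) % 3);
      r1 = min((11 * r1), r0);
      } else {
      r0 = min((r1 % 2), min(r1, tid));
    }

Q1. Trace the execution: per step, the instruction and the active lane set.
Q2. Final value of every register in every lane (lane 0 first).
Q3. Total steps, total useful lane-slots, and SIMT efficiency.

step 0: r1 <- min(tid, r1)           1111
step 1: r1 <- (r1 + (12 // 4))       1111
step 2: eval ((-2 - tid) == -3)      1111
step 3: r1 <- ((-1 * -2) - tid)      0100
step 4: r1 <- ((9 % 5) + (-1 + -6))  1011
step 5: eval (r0 != min(-6, r1))     1111
step 6: r0 <- (min(r1, -5) - (6 * 8)) 1111
step 7: r1 <- ((r0 + tid) % 3)       1111
step 8: r1 <- min((11 * r1), r0)     1111

Answer: 9 steps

r0: -53,-53,-53,-53
r1: -53,-53,-53,-53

steps = 9; useful = 32; efficiency = 32/36 = 8/9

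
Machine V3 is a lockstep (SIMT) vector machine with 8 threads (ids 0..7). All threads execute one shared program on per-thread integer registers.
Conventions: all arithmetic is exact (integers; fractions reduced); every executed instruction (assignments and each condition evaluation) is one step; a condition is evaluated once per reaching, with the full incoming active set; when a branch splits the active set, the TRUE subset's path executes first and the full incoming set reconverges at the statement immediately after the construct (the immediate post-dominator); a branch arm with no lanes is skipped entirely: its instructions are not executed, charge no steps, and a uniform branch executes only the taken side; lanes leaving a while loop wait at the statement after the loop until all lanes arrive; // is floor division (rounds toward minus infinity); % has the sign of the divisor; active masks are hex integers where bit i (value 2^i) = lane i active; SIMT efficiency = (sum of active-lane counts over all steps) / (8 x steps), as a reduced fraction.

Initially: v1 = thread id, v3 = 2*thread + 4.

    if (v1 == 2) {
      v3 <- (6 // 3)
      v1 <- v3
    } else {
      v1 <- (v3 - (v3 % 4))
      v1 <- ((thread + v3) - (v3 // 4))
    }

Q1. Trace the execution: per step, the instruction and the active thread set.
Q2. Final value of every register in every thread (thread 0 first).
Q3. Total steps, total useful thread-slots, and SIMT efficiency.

step 0: eval (v1 == 2)               0xff
step 1: v3 <- (6 // 3)               0x04
step 2: v1 <- v3                     0x04
step 3: v1 <- (v3 - (v3 % 4))        0xfb
step 4: v1 <- ((thread + v3) - (v3 // 4)) 0xfb

Answer: 5 steps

v1: 3,6,2,11,13,16,18,21
v3: 4,6,2,10,12,14,16,18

steps = 5; useful = 24; efficiency = 24/40 = 3/5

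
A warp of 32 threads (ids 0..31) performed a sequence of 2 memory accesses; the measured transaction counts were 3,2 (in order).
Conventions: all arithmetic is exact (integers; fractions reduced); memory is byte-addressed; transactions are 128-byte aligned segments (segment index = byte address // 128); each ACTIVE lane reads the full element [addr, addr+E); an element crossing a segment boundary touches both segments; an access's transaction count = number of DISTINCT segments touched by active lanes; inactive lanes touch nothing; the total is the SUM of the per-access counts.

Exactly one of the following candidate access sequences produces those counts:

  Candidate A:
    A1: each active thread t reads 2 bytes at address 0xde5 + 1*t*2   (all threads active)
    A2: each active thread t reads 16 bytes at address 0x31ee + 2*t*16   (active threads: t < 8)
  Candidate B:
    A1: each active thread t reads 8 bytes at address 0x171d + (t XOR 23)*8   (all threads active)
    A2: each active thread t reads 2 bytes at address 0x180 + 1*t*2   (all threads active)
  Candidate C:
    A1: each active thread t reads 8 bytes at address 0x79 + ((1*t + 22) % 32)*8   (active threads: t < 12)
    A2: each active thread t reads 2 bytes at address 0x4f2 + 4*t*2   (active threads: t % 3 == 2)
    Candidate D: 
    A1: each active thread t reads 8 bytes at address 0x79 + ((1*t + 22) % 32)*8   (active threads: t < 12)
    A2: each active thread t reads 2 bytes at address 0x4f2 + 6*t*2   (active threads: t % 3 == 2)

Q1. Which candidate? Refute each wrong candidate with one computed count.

A: A1 gives 2 transactions, not 3
B: A2 gives 1 transaction, not 2
D: A2 gives 3 transactions, not 2
C: all counts match (3,2)

Answer: C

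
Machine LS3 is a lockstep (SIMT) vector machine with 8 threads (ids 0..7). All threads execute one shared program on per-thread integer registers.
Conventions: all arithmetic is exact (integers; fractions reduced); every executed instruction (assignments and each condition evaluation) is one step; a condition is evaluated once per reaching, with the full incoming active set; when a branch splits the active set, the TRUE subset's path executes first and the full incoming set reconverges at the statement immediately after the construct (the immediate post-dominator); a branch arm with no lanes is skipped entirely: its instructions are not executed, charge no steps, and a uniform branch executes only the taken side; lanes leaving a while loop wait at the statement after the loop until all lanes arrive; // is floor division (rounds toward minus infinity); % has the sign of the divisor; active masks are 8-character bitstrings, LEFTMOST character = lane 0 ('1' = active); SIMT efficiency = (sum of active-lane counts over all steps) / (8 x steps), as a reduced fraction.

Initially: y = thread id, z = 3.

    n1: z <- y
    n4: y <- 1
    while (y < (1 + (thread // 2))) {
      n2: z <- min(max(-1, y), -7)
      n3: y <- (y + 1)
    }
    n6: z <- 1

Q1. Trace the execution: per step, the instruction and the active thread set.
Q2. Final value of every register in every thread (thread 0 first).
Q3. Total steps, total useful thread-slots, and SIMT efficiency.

step 0: z <- y                       11111111
step 1: y <- 1                       11111111
step 2: eval (y < (1 + (thread // 2))) 11111111
step 3: z <- min(max(-1, y), -7)     00111111
step 4: y <- (y + 1)                 00111111
step 5: eval (y < (1 + (thread // 2))) 00111111
step 6: z <- min(max(-1, y), -7)     00001111
step 7: y <- (y + 1)                 00001111
step 8: eval (y < (1 + (thread // 2))) 00001111
step 9: z <- min(max(-1, y), -7)     00000011
step 10: y <- (y + 1)                 00000011
step 11: eval (y < (1 + (thread // 2))) 00000011
step 12: z <- 1                       11111111

Answer: 13 steps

y: 1,1,2,2,3,3,4,4
z: 1,1,1,1,1,1,1,1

steps = 13; useful = 68; efficiency = 68/104 = 17/26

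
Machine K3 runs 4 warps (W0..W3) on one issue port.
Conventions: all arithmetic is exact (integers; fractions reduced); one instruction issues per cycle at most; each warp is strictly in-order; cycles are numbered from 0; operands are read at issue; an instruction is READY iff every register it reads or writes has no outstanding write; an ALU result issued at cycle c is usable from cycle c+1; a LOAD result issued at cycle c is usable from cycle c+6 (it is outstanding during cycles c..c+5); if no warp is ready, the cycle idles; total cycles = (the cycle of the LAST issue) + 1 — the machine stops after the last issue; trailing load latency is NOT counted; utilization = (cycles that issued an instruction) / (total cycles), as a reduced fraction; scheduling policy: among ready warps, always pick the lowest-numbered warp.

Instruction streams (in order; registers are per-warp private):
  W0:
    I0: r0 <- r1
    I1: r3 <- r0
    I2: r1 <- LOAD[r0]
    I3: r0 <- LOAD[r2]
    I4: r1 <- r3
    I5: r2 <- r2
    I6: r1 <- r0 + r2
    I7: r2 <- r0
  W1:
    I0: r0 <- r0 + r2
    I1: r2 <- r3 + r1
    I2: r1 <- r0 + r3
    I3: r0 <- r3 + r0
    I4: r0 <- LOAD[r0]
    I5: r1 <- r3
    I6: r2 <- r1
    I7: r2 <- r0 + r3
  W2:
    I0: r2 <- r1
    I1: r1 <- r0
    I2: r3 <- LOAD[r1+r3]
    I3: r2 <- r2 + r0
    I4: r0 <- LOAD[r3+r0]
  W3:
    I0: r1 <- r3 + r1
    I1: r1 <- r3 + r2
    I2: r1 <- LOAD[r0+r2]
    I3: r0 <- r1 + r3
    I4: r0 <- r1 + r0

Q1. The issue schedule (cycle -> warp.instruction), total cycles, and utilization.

cycle 0: W0.I0
cycle 1: W0.I1
cycle 2: W0.I2
cycle 3: W0.I3
cycle 4: W1.I0
cycle 5: W1.I1
cycle 6: W1.I2
cycle 7: W1.I3
cycle 8: W0.I4
cycle 9: W0.I5
cycle 10: W0.I6
cycle 11: W0.I7
cycle 12: W1.I4
cycle 13: W1.I5
cycle 14: W1.I6
cycle 15: W2.I0
cycle 16: W2.I1
cycle 17: W2.I2
cycle 18: W1.I7
cycle 19: W2.I3
cycle 20: W3.I0
cycle 21: W3.I1
cycle 22: W3.I2
cycle 23: W2.I4
cycle 24: idle
cycle 25: idle
cycle 26: idle
cycle 27: idle
cycle 28: W3.I3
cycle 29: W3.I4

Answer: 30 cycles, utilization 13/15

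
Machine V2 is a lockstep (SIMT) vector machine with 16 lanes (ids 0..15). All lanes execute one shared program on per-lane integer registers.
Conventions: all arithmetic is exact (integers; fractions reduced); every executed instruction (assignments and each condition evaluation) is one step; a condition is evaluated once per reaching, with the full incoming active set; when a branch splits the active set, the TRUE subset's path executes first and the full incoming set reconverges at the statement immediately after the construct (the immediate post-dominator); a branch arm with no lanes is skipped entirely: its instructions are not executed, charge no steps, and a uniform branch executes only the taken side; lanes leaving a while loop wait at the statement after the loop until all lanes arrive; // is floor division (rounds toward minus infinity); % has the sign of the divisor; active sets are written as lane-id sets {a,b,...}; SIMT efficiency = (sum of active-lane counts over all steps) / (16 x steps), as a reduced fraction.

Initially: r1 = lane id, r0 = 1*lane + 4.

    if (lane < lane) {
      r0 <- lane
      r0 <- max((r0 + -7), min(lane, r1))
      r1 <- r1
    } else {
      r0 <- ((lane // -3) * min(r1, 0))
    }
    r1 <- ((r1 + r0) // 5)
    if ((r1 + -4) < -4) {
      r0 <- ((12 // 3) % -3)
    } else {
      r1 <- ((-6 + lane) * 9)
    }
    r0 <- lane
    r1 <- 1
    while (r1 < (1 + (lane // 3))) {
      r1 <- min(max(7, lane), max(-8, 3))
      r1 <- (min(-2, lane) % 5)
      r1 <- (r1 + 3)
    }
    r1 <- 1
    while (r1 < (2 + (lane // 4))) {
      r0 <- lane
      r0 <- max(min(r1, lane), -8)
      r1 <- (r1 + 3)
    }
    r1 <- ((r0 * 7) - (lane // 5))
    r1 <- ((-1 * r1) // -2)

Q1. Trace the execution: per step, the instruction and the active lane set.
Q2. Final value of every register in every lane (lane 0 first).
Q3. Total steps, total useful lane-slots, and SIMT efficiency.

step 0: eval (lane < lane)           {0,1,2,3,4,5,6,7,8,9,10,11,12,13,14,15}
step 1: r0 <- ((lane // -3) * min(r1, 0)) {0,1,2,3,4,5,6,7,8,9,10,11,12,13,14,15}
step 2: r1 <- ((r1 + r0) // 5)       {0,1,2,3,4,5,6,7,8,9,10,11,12,13,14,15}
step 3: eval ((r1 + -4) < -4)        {0,1,2,3,4,5,6,7,8,9,10,11,12,13,14,15}
step 4: r1 <- ((-6 + lane) * 9)      {0,1,2,3,4,5,6,7,8,9,10,11,12,13,14,15}
step 5: r0 <- lane                   {0,1,2,3,4,5,6,7,8,9,10,11,12,13,14,15}
step 6: r1 <- 1                      {0,1,2,3,4,5,6,7,8,9,10,11,12,13,14,15}
step 7: eval (r1 < (1 + (lane // 3))) {0,1,2,3,4,5,6,7,8,9,10,11,12,13,14,15}
step 8: r1 <- min(max(7, lane), max(-8, 3)) {3,4,5,6,7,8,9,10,11,12,13,14,15}
step 9: r1 <- (min(-2, lane) % 5)    {3,4,5,6,7,8,9,10,11,12,13,14,15}
step 10: r1 <- (r1 + 3)               {3,4,5,6,7,8,9,10,11,12,13,14,15}
step 11: eval (r1 < (1 + (lane // 3))) {3,4,5,6,7,8,9,10,11,12,13,14,15}
step 12: r1 <- 1                      {0,1,2,3,4,5,6,7,8,9,10,11,12,13,14,15}
step 13: eval (r1 < (2 + (lane // 4))) {0,1,2,3,4,5,6,7,8,9,10,11,12,13,14,15}
step 14: r0 <- lane                   {0,1,2,3,4,5,6,7,8,9,10,11,12,13,14,15}
step 15: r0 <- max(min(r1, lane), -8) {0,1,2,3,4,5,6,7,8,9,10,11,12,13,14,15}
step 16: r1 <- (r1 + 3)               {0,1,2,3,4,5,6,7,8,9,10,11,12,13,14,15}
step 17: eval (r1 < (2 + (lane // 4))) {0,1,2,3,4,5,6,7,8,9,10,11,12,13,14,15}
step 18: r0 <- lane                   {12,13,14,15}
step 19: r0 <- max(min(r1, lane), -8) {12,13,14,15}
step 20: r1 <- (r1 + 3)               {12,13,14,15}
step 21: eval (r1 < (2 + (lane // 4))) {12,13,14,15}
step 22: r1 <- ((r0 * 7) - (lane // 5)) {0,1,2,3,4,5,6,7,8,9,10,11,12,13,14,15}
step 23: r1 <- ((-1 * r1) // -2)      {0,1,2,3,4,5,6,7,8,9,10,11,12,13,14,15}

Answer: 24 steps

r1: 0,3,3,3,3,3,3,3,3,3,2,2,13,13,13,12
r0: 0,1,1,1,1,1,1,1,1,1,1,1,4,4,4,4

steps = 24; useful = 324; efficiency = 324/384 = 27/32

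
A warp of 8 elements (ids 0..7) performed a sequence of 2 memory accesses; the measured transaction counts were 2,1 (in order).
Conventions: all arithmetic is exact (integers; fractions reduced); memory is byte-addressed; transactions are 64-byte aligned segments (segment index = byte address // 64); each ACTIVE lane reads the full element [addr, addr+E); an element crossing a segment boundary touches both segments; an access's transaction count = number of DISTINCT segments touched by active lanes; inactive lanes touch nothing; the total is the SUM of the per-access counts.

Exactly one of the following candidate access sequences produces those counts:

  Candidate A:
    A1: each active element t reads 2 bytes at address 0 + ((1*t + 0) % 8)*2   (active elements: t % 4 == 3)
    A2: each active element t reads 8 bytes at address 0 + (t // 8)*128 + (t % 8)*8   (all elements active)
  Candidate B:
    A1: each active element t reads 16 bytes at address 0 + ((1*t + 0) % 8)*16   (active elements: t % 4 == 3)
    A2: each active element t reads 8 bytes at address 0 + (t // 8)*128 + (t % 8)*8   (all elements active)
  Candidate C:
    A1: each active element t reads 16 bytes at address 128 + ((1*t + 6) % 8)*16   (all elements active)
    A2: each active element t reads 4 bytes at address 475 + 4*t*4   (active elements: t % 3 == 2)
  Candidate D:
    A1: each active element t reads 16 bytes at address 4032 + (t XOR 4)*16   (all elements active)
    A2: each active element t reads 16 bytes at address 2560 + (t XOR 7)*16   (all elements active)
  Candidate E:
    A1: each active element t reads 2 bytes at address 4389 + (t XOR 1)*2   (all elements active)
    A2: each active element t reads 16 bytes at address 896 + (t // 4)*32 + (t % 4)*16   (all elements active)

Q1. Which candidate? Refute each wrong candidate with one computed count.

A: A1 gives 1 transaction, not 2
C: A2 gives 2 transactions, not 1
D: A2 gives 2 transactions, not 1
E: A1 gives 1 transaction, not 2
B: all counts match (2,1)

Answer: B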